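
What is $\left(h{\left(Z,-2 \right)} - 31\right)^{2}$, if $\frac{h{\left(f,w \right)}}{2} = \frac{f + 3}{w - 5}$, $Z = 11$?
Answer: $1225$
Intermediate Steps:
$h{\left(f,w \right)} = \frac{2 \left(3 + f\right)}{-5 + w}$ ($h{\left(f,w \right)} = 2 \frac{f + 3}{w - 5} = 2 \frac{3 + f}{-5 + w} = \frac{2 \left(3 + f\right)}{-5 + w}$)
$\left(h{\left(Z,-2 \right)} - 31\right)^{2} = \left(\frac{2 \left(3 + 11\right)}{-5 - 2} - 31\right)^{2} = \left(2 \frac{1}{-7} \cdot 14 - 31\right)^{2} = \left(2 \left(- \frac{1}{7}\right) 14 - 31\right)^{2} = \left(-4 - 31\right)^{2} = \left(-35\right)^{2} = 1225$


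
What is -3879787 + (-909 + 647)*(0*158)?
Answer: -3879787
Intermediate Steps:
-3879787 + (-909 + 647)*(0*158) = -3879787 - 262*0 = -3879787 + 0 = -3879787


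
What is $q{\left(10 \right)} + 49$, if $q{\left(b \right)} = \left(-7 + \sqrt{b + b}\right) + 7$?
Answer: $49 + 2 \sqrt{5} \approx 53.472$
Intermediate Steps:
$q{\left(b \right)} = \sqrt{2} \sqrt{b}$ ($q{\left(b \right)} = \left(-7 + \sqrt{2 b}\right) + 7 = \left(-7 + \sqrt{2} \sqrt{b}\right) + 7 = \sqrt{2} \sqrt{b}$)
$q{\left(10 \right)} + 49 = \sqrt{2} \sqrt{10} + 49 = 2 \sqrt{5} + 49 = 49 + 2 \sqrt{5}$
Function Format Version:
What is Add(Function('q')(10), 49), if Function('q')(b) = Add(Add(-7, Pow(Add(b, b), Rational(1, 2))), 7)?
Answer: Add(49, Mul(2, Pow(5, Rational(1, 2)))) ≈ 53.472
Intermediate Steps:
Function('q')(b) = Mul(Pow(2, Rational(1, 2)), Pow(b, Rational(1, 2))) (Function('q')(b) = Add(Add(-7, Pow(Mul(2, b), Rational(1, 2))), 7) = Add(Add(-7, Mul(Pow(2, Rational(1, 2)), Pow(b, Rational(1, 2)))), 7) = Mul(Pow(2, Rational(1, 2)), Pow(b, Rational(1, 2))))
Add(Function('q')(10), 49) = Add(Mul(Pow(2, Rational(1, 2)), Pow(10, Rational(1, 2))), 49) = Add(Mul(2, Pow(5, Rational(1, 2))), 49) = Add(49, Mul(2, Pow(5, Rational(1, 2))))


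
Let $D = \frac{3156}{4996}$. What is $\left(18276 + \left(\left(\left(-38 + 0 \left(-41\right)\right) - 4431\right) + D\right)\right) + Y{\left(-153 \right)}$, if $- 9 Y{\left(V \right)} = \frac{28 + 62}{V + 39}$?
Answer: $\frac{983012969}{71193} \approx 13808.0$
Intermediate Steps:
$D = \frac{789}{1249}$ ($D = 3156 \cdot \frac{1}{4996} = \frac{789}{1249} \approx 0.63171$)
$Y{\left(V \right)} = - \frac{10}{39 + V}$ ($Y{\left(V \right)} = - \frac{\left(28 + 62\right) \frac{1}{V + 39}}{9} = - \frac{90 \frac{1}{39 + V}}{9} = - \frac{10}{39 + V}$)
$\left(18276 + \left(\left(\left(-38 + 0 \left(-41\right)\right) - 4431\right) + D\right)\right) + Y{\left(-153 \right)} = \left(18276 + \left(\left(\left(-38 + 0 \left(-41\right)\right) - 4431\right) + \frac{789}{1249}\right)\right) - \frac{10}{39 - 153} = \left(18276 + \left(\left(\left(-38 + 0\right) - 4431\right) + \frac{789}{1249}\right)\right) - \frac{10}{-114} = \left(18276 + \left(\left(-38 - 4431\right) + \frac{789}{1249}\right)\right) - - \frac{5}{57} = \left(18276 + \left(-4469 + \frac{789}{1249}\right)\right) + \frac{5}{57} = \left(18276 - \frac{5580992}{1249}\right) + \frac{5}{57} = \frac{17245732}{1249} + \frac{5}{57} = \frac{983012969}{71193}$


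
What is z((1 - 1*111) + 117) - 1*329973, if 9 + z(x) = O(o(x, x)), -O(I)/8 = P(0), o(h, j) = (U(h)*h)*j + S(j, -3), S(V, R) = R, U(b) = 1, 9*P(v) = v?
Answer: -329982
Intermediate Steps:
P(v) = v/9
o(h, j) = -3 + h*j (o(h, j) = (1*h)*j - 3 = h*j - 3 = -3 + h*j)
O(I) = 0 (O(I) = -8*0/9 = -8*0 = 0)
z(x) = -9 (z(x) = -9 + 0 = -9)
z((1 - 1*111) + 117) - 1*329973 = -9 - 1*329973 = -9 - 329973 = -329982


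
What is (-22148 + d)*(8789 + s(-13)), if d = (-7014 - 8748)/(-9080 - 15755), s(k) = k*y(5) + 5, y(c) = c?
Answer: -4801210281322/24835 ≈ -1.9332e+8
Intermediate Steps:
s(k) = 5 + 5*k (s(k) = k*5 + 5 = 5*k + 5 = 5 + 5*k)
d = 15762/24835 (d = -15762/(-24835) = -15762*(-1/24835) = 15762/24835 ≈ 0.63467)
(-22148 + d)*(8789 + s(-13)) = (-22148 + 15762/24835)*(8789 + (5 + 5*(-13))) = -550029818*(8789 + (5 - 65))/24835 = -550029818*(8789 - 60)/24835 = -550029818/24835*8729 = -4801210281322/24835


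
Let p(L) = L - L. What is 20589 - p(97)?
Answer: 20589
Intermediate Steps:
p(L) = 0
20589 - p(97) = 20589 - 1*0 = 20589 + 0 = 20589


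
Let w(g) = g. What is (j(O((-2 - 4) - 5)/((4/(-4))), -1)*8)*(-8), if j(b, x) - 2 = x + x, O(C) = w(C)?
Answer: 0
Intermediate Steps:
O(C) = C
j(b, x) = 2 + 2*x (j(b, x) = 2 + (x + x) = 2 + 2*x)
(j(O((-2 - 4) - 5)/((4/(-4))), -1)*8)*(-8) = ((2 + 2*(-1))*8)*(-8) = ((2 - 2)*8)*(-8) = (0*8)*(-8) = 0*(-8) = 0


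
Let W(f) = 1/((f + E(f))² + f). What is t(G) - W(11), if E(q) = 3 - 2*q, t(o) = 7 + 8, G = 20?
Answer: 1124/75 ≈ 14.987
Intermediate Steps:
t(o) = 15
W(f) = 1/(f + (3 - f)²) (W(f) = 1/((f + (3 - 2*f))² + f) = 1/((3 - f)² + f) = 1/(f + (3 - f)²))
t(G) - W(11) = 15 - 1/(11 + (3 - 1*11)²) = 15 - 1/(11 + (3 - 11)²) = 15 - 1/(11 + (-8)²) = 15 - 1/(11 + 64) = 15 - 1/75 = 1124/75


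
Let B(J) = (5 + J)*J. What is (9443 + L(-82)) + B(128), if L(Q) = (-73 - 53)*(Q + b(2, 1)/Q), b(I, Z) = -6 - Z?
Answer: 1508318/41 ≈ 36788.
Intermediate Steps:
L(Q) = -126*Q + 882/Q (L(Q) = (-73 - 53)*(Q + (-6 - 1*1)/Q) = -126*(Q + (-6 - 1)/Q) = -126*(Q - 7/Q) = -126*Q + 882/Q)
B(J) = J*(5 + J)
(9443 + L(-82)) + B(128) = (9443 + (-126*(-82) + 882/(-82))) + 128*(5 + 128) = (9443 + (10332 + 882*(-1/82))) + 128*133 = (9443 + (10332 - 441/41)) + 17024 = (9443 + 423171/41) + 17024 = 810334/41 + 17024 = 1508318/41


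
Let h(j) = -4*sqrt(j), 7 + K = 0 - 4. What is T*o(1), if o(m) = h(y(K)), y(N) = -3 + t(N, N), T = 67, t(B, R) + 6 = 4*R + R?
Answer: -2144*I ≈ -2144.0*I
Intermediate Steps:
t(B, R) = -6 + 5*R (t(B, R) = -6 + (4*R + R) = -6 + 5*R)
K = -11 (K = -7 + (0 - 4) = -7 - 4 = -11)
y(N) = -9 + 5*N (y(N) = -3 + (-6 + 5*N) = -9 + 5*N)
o(m) = -32*I (o(m) = -4*sqrt(-9 + 5*(-11)) = -4*sqrt(-9 - 55) = -32*I)
T*o(1) = 67*(-32*I) = -2144*I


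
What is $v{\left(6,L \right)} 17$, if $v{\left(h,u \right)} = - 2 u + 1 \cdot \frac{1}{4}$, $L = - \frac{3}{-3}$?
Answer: $- \frac{119}{4} \approx -29.75$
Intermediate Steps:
$L = 1$ ($L = \left(-3\right) \left(- \frac{1}{3}\right) = 1$)
$v{\left(h,u \right)} = \frac{1}{4} - 2 u$ ($v{\left(h,u \right)} = - 2 u + 1 \cdot \frac{1}{4} = - 2 u + \frac{1}{4} = \frac{1}{4} - 2 u$)
$v{\left(6,L \right)} 17 = \left(\frac{1}{4} - 2\right) 17 = \left(- \frac{7}{4}\right) 17 = - \frac{119}{4}$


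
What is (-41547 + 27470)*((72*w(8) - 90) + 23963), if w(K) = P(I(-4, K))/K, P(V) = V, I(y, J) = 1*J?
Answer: -337073765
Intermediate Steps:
I(y, J) = J
w(K) = 1 (w(K) = K/K = 1)
(-41547 + 27470)*((72*w(8) - 90) + 23963) = (-41547 + 27470)*((72*1 - 90) + 23963) = -14077*((72 - 90) + 23963) = -14077*(-18 + 23963) = -14077*23945 = -337073765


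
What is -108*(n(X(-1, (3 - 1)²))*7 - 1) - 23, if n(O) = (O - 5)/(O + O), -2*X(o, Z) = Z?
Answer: -1238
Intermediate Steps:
X(o, Z) = -Z/2
n(O) = (-5 + O)/(2*O) (n(O) = (-5 + O)/((2*O)) = (-5 + O)*(1/(2*O)) = (-5 + O)/(2*O))
-108*(n(X(-1, (3 - 1)²))*7 - 1) - 23 = -108*(((-5 - (3 - 1)²/2)/(2*((-(3 - 1)²/2))))*7 - 1) - 23 = -108*(((-5 - ½*2²)/(2*((-½*2²))))*7 - 1) - 23 = -108*(((-5 - ½*4)/(2*((-½*4))))*7 - 1) - 23 = -108*(((½)*(-5 - 2)/(-2))*7 - 1) - 23 = -108*(((½)*(-½)*(-7))*7 - 1) - 23 = -108*((7/4)*7 - 1) - 23 = -108*(49/4 - 1) - 23 = -108*45/4 - 23 = -1215 - 23 = -1238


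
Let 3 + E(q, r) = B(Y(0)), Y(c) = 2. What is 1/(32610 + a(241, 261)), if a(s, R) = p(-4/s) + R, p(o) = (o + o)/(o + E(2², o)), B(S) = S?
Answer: 245/8053403 ≈ 3.0422e-5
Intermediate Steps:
E(q, r) = -1 (E(q, r) = -3 + 2 = -1)
p(o) = 2*o/(-1 + o) (p(o) = (o + o)/(o - 1) = (2*o)/(-1 + o) = 2*o/(-1 + o))
a(s, R) = R - 8/(s*(-1 - 4/s)) (a(s, R) = 2*(-4/s)/(-1 - 4/s) + R = -8/(s*(-1 - 4/s)) + R = R - 8/(s*(-1 - 4/s)))
1/(32610 + a(241, 261)) = 1/(32610 + (8 + 4*261 + 261*241)/(4 + 241)) = 1/(32610 + (8 + 1044 + 62901)/245) = 1/(32610 + (1/245)*63953) = 1/(32610 + 63953/245) = 1/(8053403/245) = 245/8053403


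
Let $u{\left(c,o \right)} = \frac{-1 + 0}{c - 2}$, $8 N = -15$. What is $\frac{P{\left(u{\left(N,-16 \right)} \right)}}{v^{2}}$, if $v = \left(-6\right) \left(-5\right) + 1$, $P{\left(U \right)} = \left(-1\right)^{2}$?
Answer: $\frac{1}{961} \approx 0.0010406$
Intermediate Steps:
$N = - \frac{15}{8}$ ($N = \frac{1}{8} \left(-15\right) = - \frac{15}{8} \approx -1.875$)
$u{\left(c,o \right)} = - \frac{1}{-2 + c}$
$P{\left(U \right)} = 1$
$v = 31$ ($v = 30 + 1 = 31$)
$\frac{P{\left(u{\left(N,-16 \right)} \right)}}{v^{2}} = 1 \frac{1}{31^{2}} = 1 \cdot \frac{1}{961} = \frac{1}{961}$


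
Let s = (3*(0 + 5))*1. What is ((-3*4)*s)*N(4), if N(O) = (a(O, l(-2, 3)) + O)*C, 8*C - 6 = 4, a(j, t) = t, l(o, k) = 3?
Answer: -1575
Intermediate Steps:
C = 5/4 (C = ¾ + (⅛)*4 = ¾ + ½ = 5/4 ≈ 1.2500)
N(O) = 15/4 + 5*O/4 (N(O) = (3 + O)*(5/4) = 15/4 + 5*O/4)
s = 15 (s = (3*5)*1 = 15*1 = 15)
((-3*4)*s)*N(4) = (-3*4*15)*(15/4 + (5/4)*4) = (-12*15)*(15/4 + 5) = -180*35/4 = -1575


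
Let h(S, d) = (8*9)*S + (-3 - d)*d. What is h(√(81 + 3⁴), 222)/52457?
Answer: -49950/52457 + 648*√2/52457 ≈ -0.93474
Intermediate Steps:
h(S, d) = 72*S + d*(-3 - d)
h(√(81 + 3⁴), 222)/52457 = (-1*222² - 3*222 + 72*√(81 + 3⁴))/52457 = (-1*49284 - 666 + 72*√(81 + 81))*(1/52457) = (-49284 - 666 + 72*√162)*(1/52457) = (-49284 - 666 + 72*(9*√2))*(1/52457) = (-49284 - 666 + 648*√2)*(1/52457) = (-49950 + 648*√2)*(1/52457) = -49950/52457 + 648*√2/52457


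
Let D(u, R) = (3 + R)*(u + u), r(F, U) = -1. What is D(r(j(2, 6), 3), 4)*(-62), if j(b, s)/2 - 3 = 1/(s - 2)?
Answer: 868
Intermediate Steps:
j(b, s) = 6 + 2/(-2 + s) (j(b, s) = 6 + 2/(s - 2) = 6 + 2/(-2 + s))
D(u, R) = 2*u*(3 + R) (D(u, R) = (3 + R)*(2*u) = 2*u*(3 + R))
D(r(j(2, 6), 3), 4)*(-62) = (2*(-1)*(3 + 4))*(-62) = (2*(-1)*7)*(-62) = -14*(-62) = 868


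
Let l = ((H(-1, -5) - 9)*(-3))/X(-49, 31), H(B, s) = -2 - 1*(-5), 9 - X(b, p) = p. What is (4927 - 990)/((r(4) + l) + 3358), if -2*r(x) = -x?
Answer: 43307/36951 ≈ 1.1720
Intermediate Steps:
X(b, p) = 9 - p
H(B, s) = 3 (H(B, s) = -2 + 5 = 3)
r(x) = x/2 (r(x) = -(-1)*x/2 = x/2)
l = -9/11 (l = ((3 - 9)*(-3))/(9 - 1*31) = (-6*(-3))/(9 - 31) = 18/(-22) = 18*(-1/22) = -9/11 ≈ -0.81818)
(4927 - 990)/((r(4) + l) + 3358) = (4927 - 990)/(((½)*4 - 9/11) + 3358) = 3937/((2 - 9/11) + 3358) = 3937/(13/11 + 3358) = 3937/(36951/11) = 3937*(11/36951) = 43307/36951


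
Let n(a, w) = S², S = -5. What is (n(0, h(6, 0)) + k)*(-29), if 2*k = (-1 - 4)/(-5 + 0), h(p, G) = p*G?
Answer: -1479/2 ≈ -739.50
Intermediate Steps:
h(p, G) = G*p
k = ½ (k = ((-1 - 4)/(-5 + 0))/2 = (-5/(-5))/2 = (-5*(-⅕))/2 = (½)*1 = ½ ≈ 0.50000)
n(a, w) = 25 (n(a, w) = (-5)² = 25)
(n(0, h(6, 0)) + k)*(-29) = (25 + ½)*(-29) = (51/2)*(-29) = -1479/2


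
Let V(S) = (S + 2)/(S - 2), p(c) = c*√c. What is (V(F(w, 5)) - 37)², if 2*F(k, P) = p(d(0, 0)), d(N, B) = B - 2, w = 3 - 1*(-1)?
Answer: 8*(-199*I + 342*√2)/(-I + 2*√2) ≈ 1392.9 - 70.396*I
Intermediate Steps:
w = 4 (w = 3 + 1 = 4)
d(N, B) = -2 + B
p(c) = c^(3/2)
F(k, P) = -I*√2 (F(k, P) = (-2 + 0)^(3/2)/2 = (-2)^(3/2)/2 = (-2*I*√2)/2 = -I*√2)
V(S) = (2 + S)/(-2 + S)
(V(F(w, 5)) - 37)² = ((2 - I*√2)/(-2 - I*√2) - 37)² = (-37 + (2 - I*√2)/(-2 - I*√2))²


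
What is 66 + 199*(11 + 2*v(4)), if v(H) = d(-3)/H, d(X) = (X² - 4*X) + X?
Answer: 4046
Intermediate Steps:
d(X) = X² - 3*X
v(H) = 18/H (v(H) = (-3*(-3 - 3))/H = (-3*(-6))/H = 18/H)
66 + 199*(11 + 2*v(4)) = 66 + 199*(11 + 2*(18/4)) = 66 + 199*(11 + 2*(18*(¼))) = 66 + 199*(11 + 2*(9/2)) = 66 + 199*(11 + 9) = 66 + 199*20 = 66 + 3980 = 4046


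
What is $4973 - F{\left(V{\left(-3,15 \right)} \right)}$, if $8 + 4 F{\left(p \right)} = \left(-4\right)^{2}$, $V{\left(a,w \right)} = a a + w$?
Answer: $4971$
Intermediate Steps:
$V{\left(a,w \right)} = w + a^{2}$ ($V{\left(a,w \right)} = a^{2} + w = w + a^{2}$)
$F{\left(p \right)} = 2$ ($F{\left(p \right)} = -2 + \frac{\left(-4\right)^{2}}{4} = -2 + \frac{1}{4} \cdot 16 = -2 + 4 = 2$)
$4973 - F{\left(V{\left(-3,15 \right)} \right)} = 4973 - 2 = 4971$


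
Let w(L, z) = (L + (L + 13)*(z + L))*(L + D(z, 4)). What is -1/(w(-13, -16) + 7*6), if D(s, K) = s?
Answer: -1/419 ≈ -0.0023866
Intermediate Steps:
w(L, z) = (L + z)*(L + (13 + L)*(L + z)) (w(L, z) = (L + (L + 13)*(z + L))*(L + z) = (L + (13 + L)*(L + z))*(L + z) = (L + z)*(L + (13 + L)*(L + z)))
-1/(w(-13, -16) + 7*6) = -1/(((-13)³ + 13*(-16)² + 14*(-13)² - 13*(-16)² + 2*(-16)*(-13)² + 27*(-13)*(-16)) + 7*6) = -1/((-2197 + 13*256 + 14*169 - 13*256 + 2*(-16)*169 + 5616) + 42) = -1/((-2197 + 3328 + 2366 - 3328 - 5408 + 5616) + 42) = -1/(377 + 42) = -1/419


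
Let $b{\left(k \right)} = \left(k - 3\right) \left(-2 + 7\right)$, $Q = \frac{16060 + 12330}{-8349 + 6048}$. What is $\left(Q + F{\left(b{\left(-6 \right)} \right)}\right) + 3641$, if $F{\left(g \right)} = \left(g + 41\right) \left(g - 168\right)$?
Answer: $\frac{10310003}{2301} \approx 4480.7$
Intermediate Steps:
$Q = - \frac{28390}{2301}$ ($Q = \frac{28390}{-2301} = 28390 \left(- \frac{1}{2301}\right) = - \frac{28390}{2301} \approx -12.338$)
$b{\left(k \right)} = -15 + 5 k$ ($b{\left(k \right)} = \left(-3 + k\right) 5 = -15 + 5 k$)
$F{\left(g \right)} = \left(-168 + g\right) \left(41 + g\right)$ ($F{\left(g \right)} = \left(41 + g\right) \left(-168 + g\right) = \left(-168 + g\right) \left(41 + g\right)$)
$\left(Q + F{\left(b{\left(-6 \right)} \right)}\right) + 3641 = \left(- \frac{28390}{2301} - \left(6888 - \left(-15 + 5 \left(-6\right)\right)^{2} + 127 \left(-15 + 5 \left(-6\right)\right)\right)\right) + 3641 = \left(- \frac{28390}{2301} - \left(6888 - \left(-15 - 30\right)^{2} + 127 \left(-15 - 30\right)\right)\right) + 3641 = \left(- \frac{28390}{2301} - \left(1173 - 2025\right)\right) + 3641 = \left(- \frac{28390}{2301} + \left(-6888 + 2025 + 5715\right)\right) + 3641 = \left(- \frac{28390}{2301} + 852\right) + 3641 = \frac{1932062}{2301} + 3641 = \frac{10310003}{2301}$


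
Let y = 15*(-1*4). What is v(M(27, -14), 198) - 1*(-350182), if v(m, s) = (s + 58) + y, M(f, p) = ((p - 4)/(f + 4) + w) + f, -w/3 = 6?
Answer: 350378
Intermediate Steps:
w = -18 (w = -3*6 = -18)
y = -60 (y = 15*(-4) = -60)
M(f, p) = -18 + f + (-4 + p)/(4 + f) (M(f, p) = ((p - 4)/(f + 4) - 18) + f = ((-4 + p)/(4 + f) - 18) + f = (-18 + (-4 + p)/(4 + f)) + f = -18 + f + (-4 + p)/(4 + f))
v(m, s) = -2 + s (v(m, s) = (s + 58) - 60 = (58 + s) - 60 = -2 + s)
v(M(27, -14), 198) - 1*(-350182) = (-2 + 198) - 1*(-350182) = 196 + 350182 = 350378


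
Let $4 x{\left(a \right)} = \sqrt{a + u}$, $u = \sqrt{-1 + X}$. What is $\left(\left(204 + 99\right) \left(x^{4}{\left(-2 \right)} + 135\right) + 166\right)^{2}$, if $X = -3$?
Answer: $\frac{1727310798175}{1024} - \frac{12444513 i}{16} \approx 1.6868 \cdot 10^{9} - 7.7778 \cdot 10^{5} i$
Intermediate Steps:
$u = 2 i$ ($u = \sqrt{-1 - 3} = \sqrt{-4} = 2 i \approx 2.0 i$)
$x{\left(a \right)} = \frac{\sqrt{a + 2 i}}{4}$
$\left(\left(204 + 99\right) \left(x^{4}{\left(-2 \right)} + 135\right) + 166\right)^{2} = \left(\left(204 + 99\right) \left(\left(\frac{\sqrt{-2 + 2 i}}{4}\right)^{4} + 135\right) + 166\right)^{2} = \left(303 \left(\frac{\left(-2 + 2 i\right)^{2}}{256} + 135\right) + 166\right)^{2} = \left(303 \left(135 + \frac{\left(-2 + 2 i\right)^{2}}{256}\right) + 166\right)^{2} = \left(\left(40905 + \frac{303 \left(-2 + 2 i\right)^{2}}{256}\right) + 166\right)^{2} = \left(41071 + \frac{303 \left(-2 + 2 i\right)^{2}}{256}\right)^{2}$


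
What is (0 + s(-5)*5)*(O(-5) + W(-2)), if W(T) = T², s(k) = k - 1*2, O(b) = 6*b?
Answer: 910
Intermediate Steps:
s(k) = -2 + k (s(k) = k - 2 = -2 + k)
(0 + s(-5)*5)*(O(-5) + W(-2)) = (0 + (-2 - 5)*5)*(6*(-5) + (-2)²) = (0 - 7*5)*(-30 + 4) = (0 - 35)*(-26) = -35*(-26) = 910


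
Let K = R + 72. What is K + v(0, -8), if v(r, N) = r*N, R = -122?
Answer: -50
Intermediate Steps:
v(r, N) = N*r
K = -50 (K = -122 + 72 = -50)
K + v(0, -8) = -50 - 8*0 = -50 + 0 = -50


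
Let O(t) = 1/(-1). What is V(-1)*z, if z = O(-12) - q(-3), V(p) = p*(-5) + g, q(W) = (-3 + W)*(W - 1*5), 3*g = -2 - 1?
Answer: -196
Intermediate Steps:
g = -1 (g = (-2 - 1)/3 = (⅓)*(-3) = -1)
q(W) = (-5 + W)*(-3 + W) (q(W) = (-3 + W)*(W - 5) = (-3 + W)*(-5 + W) = (-5 + W)*(-3 + W))
O(t) = -1
V(p) = -1 - 5*p (V(p) = p*(-5) - 1 = -5*p - 1 = -1 - 5*p)
z = -49 (z = -1 - (15 + (-3)² - 8*(-3)) = -1 - (15 + 9 + 24) = -1 - 1*48 = -1 - 48 = -49)
V(-1)*z = (-1 - 5*(-1))*(-49) = (-1 + 5)*(-49) = 4*(-49) = -196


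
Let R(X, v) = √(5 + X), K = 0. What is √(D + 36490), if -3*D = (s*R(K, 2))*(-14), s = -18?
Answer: √(36490 - 84*√5) ≈ 190.53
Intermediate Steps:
D = -84*√5 (D = -(-18*√(5 + 0))*(-14)/3 = -(-18*√5)*(-14)/3 = -84*√5 ≈ -187.83)
√(D + 36490) = √(-84*√5 + 36490) = √(36490 - 84*√5)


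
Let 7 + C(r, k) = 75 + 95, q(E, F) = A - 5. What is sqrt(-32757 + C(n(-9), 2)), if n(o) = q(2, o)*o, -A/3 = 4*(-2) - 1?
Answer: I*sqrt(32594) ≈ 180.54*I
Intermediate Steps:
A = 27 (A = -3*(4*(-2) - 1) = -3*(-8 - 1) = -3*(-9) = 27)
q(E, F) = 22 (q(E, F) = 27 - 5 = 22)
n(o) = 22*o
C(r, k) = 163 (C(r, k) = -7 + (75 + 95) = -7 + 170 = 163)
sqrt(-32757 + C(n(-9), 2)) = sqrt(-32757 + 163) = sqrt(-32594) = I*sqrt(32594)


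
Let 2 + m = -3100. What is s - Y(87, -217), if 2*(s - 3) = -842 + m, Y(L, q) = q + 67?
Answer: -1819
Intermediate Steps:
m = -3102 (m = -2 - 3100 = -3102)
Y(L, q) = 67 + q
s = -1969 (s = 3 + (-842 - 3102)/2 = 3 + (½)*(-3944) = 3 - 1972 = -1969)
s - Y(87, -217) = -1969 - (67 - 217) = -1969 - 1*(-150) = -1969 + 150 = -1819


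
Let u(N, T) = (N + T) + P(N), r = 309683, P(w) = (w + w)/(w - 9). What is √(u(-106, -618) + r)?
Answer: 3*√454000795/115 ≈ 555.84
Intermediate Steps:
P(w) = 2*w/(-9 + w) (P(w) = (2*w)/(-9 + w) = 2*w/(-9 + w))
u(N, T) = N + T + 2*N/(-9 + N) (u(N, T) = (N + T) + 2*N/(-9 + N) = N + T + 2*N/(-9 + N))
√(u(-106, -618) + r) = √((2*(-106) + (-9 - 106)*(-106 - 618))/(-9 - 106) + 309683) = √((-212 - 115*(-724))/(-115) + 309683) = √(-(-212 + 83260)/115 + 309683) = √(-1/115*83048 + 309683) = √(-83048/115 + 309683) = √(35530497/115) = 3*√454000795/115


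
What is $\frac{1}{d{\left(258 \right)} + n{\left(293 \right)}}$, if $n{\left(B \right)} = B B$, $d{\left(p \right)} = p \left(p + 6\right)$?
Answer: $\frac{1}{153961} \approx 6.4952 \cdot 10^{-6}$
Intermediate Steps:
$d{\left(p \right)} = p \left(6 + p\right)$
$n{\left(B \right)} = B^{2}$
$\frac{1}{d{\left(258 \right)} + n{\left(293 \right)}} = \frac{1}{258 \left(6 + 258\right) + 293^{2}} = \frac{1}{258 \cdot 264 + 85849} = \frac{1}{68112 + 85849} = \frac{1}{153961}$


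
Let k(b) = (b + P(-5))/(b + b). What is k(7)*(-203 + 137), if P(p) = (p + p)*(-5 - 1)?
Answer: -2211/7 ≈ -315.86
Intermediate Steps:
P(p) = -12*p (P(p) = (2*p)*(-6) = -12*p)
k(b) = (60 + b)/(2*b) (k(b) = (b - 12*(-5))/(b + b) = (b + 60)/((2*b)) = (60 + b)*(1/(2*b)) = (60 + b)/(2*b))
k(7)*(-203 + 137) = ((½)*(60 + 7)/7)*(-203 + 137) = ((½)*(⅐)*67)*(-66) = (67/14)*(-66) = -2211/7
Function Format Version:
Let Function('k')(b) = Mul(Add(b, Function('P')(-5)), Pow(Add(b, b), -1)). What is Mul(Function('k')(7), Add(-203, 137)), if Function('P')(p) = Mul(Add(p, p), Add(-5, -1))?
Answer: Rational(-2211, 7) ≈ -315.86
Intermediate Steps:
Function('P')(p) = Mul(-12, p) (Function('P')(p) = Mul(Mul(2, p), -6) = Mul(-12, p))
Function('k')(b) = Mul(Rational(1, 2), Pow(b, -1), Add(60, b)) (Function('k')(b) = Mul(Add(b, Mul(-12, -5)), Pow(Add(b, b), -1)) = Mul(Add(b, 60), Pow(Mul(2, b), -1)) = Mul(Add(60, b), Mul(Rational(1, 2), Pow(b, -1))) = Mul(Rational(1, 2), Pow(b, -1), Add(60, b)))
Mul(Function('k')(7), Add(-203, 137)) = Mul(Mul(Rational(1, 2), Pow(7, -1), Add(60, 7)), Add(-203, 137)) = Mul(Mul(Rational(1, 2), Rational(1, 7), 67), -66) = Mul(Rational(67, 14), -66) = Rational(-2211, 7)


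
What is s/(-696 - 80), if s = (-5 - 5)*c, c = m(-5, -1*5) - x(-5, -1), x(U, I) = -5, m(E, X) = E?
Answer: 0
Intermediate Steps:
c = 0 (c = -5 - 1*(-5) = -5 + 5 = 0)
s = 0 (s = (-5 - 5)*0 = -10*0 = 0)
s/(-696 - 80) = 0/(-696 - 80) = 0/(-776) = 0*(-1/776) = 0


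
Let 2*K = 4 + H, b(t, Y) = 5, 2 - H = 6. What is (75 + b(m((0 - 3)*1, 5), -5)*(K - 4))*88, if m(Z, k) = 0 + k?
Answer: 4840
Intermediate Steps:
H = -4 (H = 2 - 1*6 = 2 - 6 = -4)
m(Z, k) = k
K = 0 (K = (4 - 4)/2 = (½)*0 = 0)
(75 + b(m((0 - 3)*1, 5), -5)*(K - 4))*88 = (75 + 5*(0 - 4))*88 = (75 + 5*(-4))*88 = (75 - 20)*88 = 55*88 = 4840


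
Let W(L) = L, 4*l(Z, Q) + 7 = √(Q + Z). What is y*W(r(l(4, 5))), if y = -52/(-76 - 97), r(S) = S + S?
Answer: -104/173 ≈ -0.60116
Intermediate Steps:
l(Z, Q) = -7/4 + √(Q + Z)/4
r(S) = 2*S
y = 52/173 (y = -52/(-173) = -52*(-1/173) = 52/173 ≈ 0.30058)
y*W(r(l(4, 5))) = 52*(2*(-7/4 + √(5 + 4)/4))/173 = 52*(2*(-7/4 + √9/4))/173 = 52*(2*(-7/4 + (¼)*3))/173 = 52*(2*(-7/4 + ¾))/173 = 52*(2*(-1))/173 = (52/173)*(-2) = -104/173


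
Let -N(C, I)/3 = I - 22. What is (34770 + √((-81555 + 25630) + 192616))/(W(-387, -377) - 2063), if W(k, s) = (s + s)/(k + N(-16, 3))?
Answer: -2868525/170009 - 165*√136691/340018 ≈ -17.052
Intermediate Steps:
N(C, I) = 66 - 3*I (N(C, I) = -3*(I - 22) = -3*(-22 + I) = 66 - 3*I)
W(k, s) = 2*s/(57 + k) (W(k, s) = (s + s)/(k + (66 - 3*3)) = (2*s)/(k + (66 - 9)) = (2*s)/(k + 57) = (2*s)/(57 + k) = 2*s/(57 + k))
(34770 + √((-81555 + 25630) + 192616))/(W(-387, -377) - 2063) = (34770 + √((-81555 + 25630) + 192616))/(2*(-377)/(57 - 387) - 2063) = (34770 + √(-55925 + 192616))/(2*(-377)/(-330) - 2063) = (34770 + √136691)/(2*(-377)*(-1/330) - 2063) = (34770 + √136691)/(377/165 - 2063) = (34770 + √136691)/(-340018/165) = (34770 + √136691)*(-165/340018) = -2868525/170009 - 165*√136691/340018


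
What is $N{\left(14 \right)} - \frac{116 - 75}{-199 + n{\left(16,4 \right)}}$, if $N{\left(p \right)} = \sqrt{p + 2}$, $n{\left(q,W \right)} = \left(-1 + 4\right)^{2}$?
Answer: $\frac{801}{190} \approx 4.2158$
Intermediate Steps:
$n{\left(q,W \right)} = 9$ ($n{\left(q,W \right)} = 3^{2} = 9$)
$N{\left(p \right)} = \sqrt{2 + p}$
$N{\left(14 \right)} - \frac{116 - 75}{-199 + n{\left(16,4 \right)}} = \sqrt{2 + 14} - \frac{116 - 75}{-199 + 9} = \sqrt{16} - \frac{41}{-190} = 4 - 41 \left(- \frac{1}{190}\right) = 4 - - \frac{41}{190} = 4 + \frac{41}{190} = \frac{801}{190}$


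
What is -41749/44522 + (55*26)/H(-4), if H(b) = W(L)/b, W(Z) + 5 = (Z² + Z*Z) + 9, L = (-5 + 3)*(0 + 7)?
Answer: -6163601/400698 ≈ -15.382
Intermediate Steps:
L = -14 (L = -2*7 = -14)
W(Z) = 4 + 2*Z² (W(Z) = -5 + ((Z² + Z*Z) + 9) = -5 + ((Z² + Z²) + 9) = -5 + (2*Z² + 9) = -5 + (9 + 2*Z²) = 4 + 2*Z²)
H(b) = 396/b (H(b) = (4 + 2*(-14)²)/b = (4 + 2*196)/b = (4 + 392)/b = 396/b)
-41749/44522 + (55*26)/H(-4) = -41749/44522 + (55*26)/((396/(-4))) = -41749*1/44522 + 1430/((396*(-¼))) = -41749/44522 + 1430/(-99) = -41749/44522 + 1430*(-1/99) = -41749/44522 - 130/9 = -6163601/400698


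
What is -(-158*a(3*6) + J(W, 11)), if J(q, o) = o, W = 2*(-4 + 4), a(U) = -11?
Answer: -1749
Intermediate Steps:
W = 0 (W = 2*0 = 0)
-(-158*a(3*6) + J(W, 11)) = -(-158*(-11) + 11) = -(1738 + 11) = -1*1749 = -1749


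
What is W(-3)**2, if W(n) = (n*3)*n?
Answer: 729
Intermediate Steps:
W(n) = 3*n**2 (W(n) = (3*n)*n = 3*n**2)
W(-3)**2 = (3*(-3)**2)**2 = (3*9)**2 = 27**2 = 729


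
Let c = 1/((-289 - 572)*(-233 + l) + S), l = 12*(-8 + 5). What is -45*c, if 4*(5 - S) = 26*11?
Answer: -18/92617 ≈ -0.00019435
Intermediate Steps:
l = -36 (l = 12*(-3) = -36)
S = -133/2 (S = 5 - 13*11/2 = 5 - ¼*286 = 5 - 143/2 = -133/2 ≈ -66.500)
c = 2/463085 (c = 1/((-289 - 572)*(-233 - 36) - 133/2) = 1/(-861*(-269) - 133/2) = 1/(231609 - 133/2) = 1/(463085/2) = 2/463085 ≈ 4.3189e-6)
-45*c = -45*2/463085 = -18/92617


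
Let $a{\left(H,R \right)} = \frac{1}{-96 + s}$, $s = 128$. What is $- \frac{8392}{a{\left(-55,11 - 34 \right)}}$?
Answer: $-268544$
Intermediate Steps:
$a{\left(H,R \right)} = \frac{1}{32}$ ($a{\left(H,R \right)} = \frac{1}{-96 + 128} = \frac{1}{32}$)
$- \frac{8392}{a{\left(-55,11 - 34 \right)}} = - 8392 \frac{1}{\frac{1}{32}} = \left(-8392\right) 32 = -268544$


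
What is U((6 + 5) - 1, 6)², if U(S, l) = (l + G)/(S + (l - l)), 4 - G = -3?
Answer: 169/100 ≈ 1.6900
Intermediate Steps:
G = 7 (G = 4 - 1*(-3) = 4 + 3 = 7)
U(S, l) = (7 + l)/S (U(S, l) = (l + 7)/(S + (l - l)) = (7 + l)/(S + 0) = (7 + l)/S)
U((6 + 5) - 1, 6)² = ((7 + 6)/((6 + 5) - 1))² = (13/(11 - 1))² = (13/10)² = 169/100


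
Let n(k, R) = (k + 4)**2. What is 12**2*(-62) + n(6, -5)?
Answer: -8828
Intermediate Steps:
n(k, R) = (4 + k)**2
12**2*(-62) + n(6, -5) = 12**2*(-62) + (4 + 6)**2 = 144*(-62) + 10**2 = -8928 + 100 = -8828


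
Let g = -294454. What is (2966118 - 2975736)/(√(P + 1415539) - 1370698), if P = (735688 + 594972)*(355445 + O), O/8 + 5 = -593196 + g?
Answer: 13183373364/10855171166365 + 9618*I*√8976358159161/10855171166365 ≈ 0.0012145 + 0.0026546*I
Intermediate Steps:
O = -7101240 (O = -40 + 8*(-593196 - 294454) = -40 + 8*(-887650) = -40 - 7101200 = -7101240)
P = -8976359574700 (P = (735688 + 594972)*(355445 - 7101240) = 1330660*(-6745795) = -8976359574700)
(2966118 - 2975736)/(√(P + 1415539) - 1370698) = (2966118 - 2975736)/(√(-8976359574700 + 1415539) - 1370698) = -9618/(√(-8976358159161) - 1370698) = -9618/(I*√8976358159161 - 1370698) = -9618/(-1370698 + I*√8976358159161)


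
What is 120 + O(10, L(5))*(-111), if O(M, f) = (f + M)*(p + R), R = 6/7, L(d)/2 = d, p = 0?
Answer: -12480/7 ≈ -1782.9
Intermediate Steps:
L(d) = 2*d
R = 6/7 (R = 6*(1/7) = 6/7 ≈ 0.85714)
O(M, f) = 6*M/7 + 6*f/7 (O(M, f) = (f + M)*(0 + 6/7) = (M + f)*(6/7) = 6*M/7 + 6*f/7)
120 + O(10, L(5))*(-111) = 120 + ((6/7)*10 + 6*(2*5)/7)*(-111) = 120 + (60/7 + (6/7)*10)*(-111) = 120 + (60/7 + 60/7)*(-111) = 120 + (120/7)*(-111) = 120 - 13320/7 = -12480/7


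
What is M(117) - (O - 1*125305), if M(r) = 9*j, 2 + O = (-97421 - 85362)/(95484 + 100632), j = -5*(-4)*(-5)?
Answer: 24398385995/196116 ≈ 1.2441e+5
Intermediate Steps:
j = -100 (j = 20*(-5) = -100)
O = -575015/196116 (O = -2 + (-97421 - 85362)/(95484 + 100632) = -2 - 182783/196116 = -575015/196116 ≈ -2.9320)
M(r) = -900 (M(r) = 9*(-100) = -900)
M(117) - (O - 1*125305) = -900 - (-575015/196116 - 1*125305) = -900 - (-575015/196116 - 125305) = -900 - 1*(-24574890395/196116) = -900 + 24574890395/196116 = 24398385995/196116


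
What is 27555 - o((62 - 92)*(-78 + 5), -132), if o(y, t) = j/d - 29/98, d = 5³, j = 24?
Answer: 337550023/12250 ≈ 27555.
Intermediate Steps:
d = 125
o(y, t) = -1273/12250 (o(y, t) = 24/125 - 29/98 = -1273/12250)
27555 - o((62 - 92)*(-78 + 5), -132) = 27555 - 1*(-1273/12250) = 27555 + 1273/12250 = 337550023/12250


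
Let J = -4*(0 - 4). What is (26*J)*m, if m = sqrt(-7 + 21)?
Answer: 416*sqrt(14) ≈ 1556.5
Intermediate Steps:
m = sqrt(14) ≈ 3.7417
J = 16 (J = -4*(-4) = 16)
(26*J)*m = (26*16)*sqrt(14) = 416*sqrt(14)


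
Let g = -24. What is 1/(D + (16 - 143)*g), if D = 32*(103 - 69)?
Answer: 1/4136 ≈ 0.00024178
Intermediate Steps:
D = 1088 (D = 32*34 = 1088)
1/(D + (16 - 143)*g) = 1/(1088 + (16 - 143)*(-24)) = 1/(1088 - 127*(-24)) = 1/(1088 + 3048) = 1/4136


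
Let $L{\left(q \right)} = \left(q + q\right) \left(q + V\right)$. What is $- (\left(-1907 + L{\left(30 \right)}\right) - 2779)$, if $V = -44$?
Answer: $5526$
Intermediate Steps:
$L{\left(q \right)} = 2 q \left(-44 + q\right)$ ($L{\left(q \right)} = \left(q + q\right) \left(q - 44\right) = 2 q \left(-44 + q\right)$)
$- (\left(-1907 + L{\left(30 \right)}\right) - 2779) = - (\left(-1907 + 2 \cdot 30 \left(-44 + 30\right)\right) - 2779) = - (\left(-1907 + 2 \cdot 30 \left(-14\right)\right) - 2779) = - (\left(-1907 - 840\right) - 2779) = - (-2747 - 2779) = \left(-1\right) \left(-5526\right) = 5526$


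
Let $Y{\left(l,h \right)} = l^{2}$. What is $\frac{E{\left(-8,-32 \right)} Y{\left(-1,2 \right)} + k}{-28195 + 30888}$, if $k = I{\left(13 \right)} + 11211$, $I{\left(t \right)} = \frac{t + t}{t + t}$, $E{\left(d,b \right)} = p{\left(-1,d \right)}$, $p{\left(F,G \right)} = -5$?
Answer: $\frac{11207}{2693} \approx 4.1615$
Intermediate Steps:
$E{\left(d,b \right)} = -5$
$I{\left(t \right)} = 1$ ($I{\left(t \right)} = \frac{2 t}{2 t} = 2 t \frac{1}{2 t} = 1$)
$k = 11212$ ($k = 1 + 11211 = 11212$)
$\frac{E{\left(-8,-32 \right)} Y{\left(-1,2 \right)} + k}{-28195 + 30888} = \frac{- 5 \left(-1\right)^{2} + 11212}{-28195 + 30888} = \frac{\left(-5\right) 1 + 11212}{2693} = \left(-5 + 11212\right) \frac{1}{2693} = 11207 \cdot \frac{1}{2693} = \frac{11207}{2693}$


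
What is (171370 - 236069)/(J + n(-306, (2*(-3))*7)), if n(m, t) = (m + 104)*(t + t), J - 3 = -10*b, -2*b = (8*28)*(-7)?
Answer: -2813/397 ≈ -7.0856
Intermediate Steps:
b = 784 (b = -8*28*(-7)/2 = -112*(-7) = -1/2*(-1568) = 784)
J = -7837 (J = 3 - 10*784 = 3 - 7840 = -7837)
n(m, t) = 2*t*(104 + m) (n(m, t) = (104 + m)*(2*t) = 2*t*(104 + m))
(171370 - 236069)/(J + n(-306, (2*(-3))*7)) = (171370 - 236069)/(-7837 + 2*((2*(-3))*7)*(104 - 306)) = -64699/(-7837 + 2*(-6*7)*(-202)) = -64699/(-7837 + 2*(-42)*(-202)) = -64699/(-7837 + 16968) = -64699/9131 = -64699*1/9131 = -2813/397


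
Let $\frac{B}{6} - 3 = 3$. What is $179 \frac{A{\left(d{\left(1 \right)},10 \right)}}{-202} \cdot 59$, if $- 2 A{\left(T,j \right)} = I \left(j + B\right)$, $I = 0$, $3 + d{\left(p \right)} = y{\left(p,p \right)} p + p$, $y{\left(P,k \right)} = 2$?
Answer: $0$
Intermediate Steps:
$B = 36$ ($B = 18 + 6 \cdot 3 = 18 + 18 = 36$)
$d{\left(p \right)} = -3 + 3 p$ ($d{\left(p \right)} = -3 + \left(2 p + p\right) = -3 + 3 p$)
$A{\left(T,j \right)} = 0$ ($A{\left(T,j \right)} = - \frac{0 \left(j + 36\right)}{2} = - \frac{0 \left(36 + j\right)}{2} = \left(- \frac{1}{2}\right) 0 = 0$)
$179 \frac{A{\left(d{\left(1 \right)},10 \right)}}{-202} \cdot 59 = 179 \frac{0}{-202} \cdot 59 = 179 \cdot 0 \left(- \frac{1}{202}\right) 59 = 179 \cdot 0 \cdot 59 = 0 \cdot 59 = 0$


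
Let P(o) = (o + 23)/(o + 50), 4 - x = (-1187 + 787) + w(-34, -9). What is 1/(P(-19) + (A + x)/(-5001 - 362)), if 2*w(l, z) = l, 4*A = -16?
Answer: 5363/275 ≈ 19.502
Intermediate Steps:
A = -4 (A = (¼)*(-16) = -4)
w(l, z) = l/2
x = 421 (x = 4 - ((-1187 + 787) + (½)*(-34)) = 4 - (-400 - 17) = 4 - 1*(-417) = 4 + 417 = 421)
P(o) = (23 + o)/(50 + o)
1/(P(-19) + (A + x)/(-5001 - 362)) = 1/((23 - 19)/(50 - 19) + (-4 + 421)/(-5001 - 362)) = 1/(4/31 + 417/(-5363)) = 1/((1/31)*4 + 417*(-1/5363)) = 1/(4/31 - 417/5363) = 1/(275/5363) = 5363/275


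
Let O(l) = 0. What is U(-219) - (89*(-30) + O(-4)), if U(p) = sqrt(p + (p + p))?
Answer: 2670 + 3*I*sqrt(73) ≈ 2670.0 + 25.632*I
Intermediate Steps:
U(p) = sqrt(3)*sqrt(p) (U(p) = sqrt(p + 2*p) = sqrt(3*p) = sqrt(3)*sqrt(p))
U(-219) - (89*(-30) + O(-4)) = sqrt(3)*sqrt(-219) - (89*(-30) + 0) = sqrt(3)*(I*sqrt(219)) - (-2670 + 0) = 3*I*sqrt(73) - 1*(-2670) = 3*I*sqrt(73) + 2670 = 2670 + 3*I*sqrt(73)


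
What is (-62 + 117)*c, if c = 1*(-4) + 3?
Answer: -55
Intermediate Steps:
c = -1 (c = -4 + 3 = -1)
(-62 + 117)*c = (-62 + 117)*(-1) = 55*(-1) = -55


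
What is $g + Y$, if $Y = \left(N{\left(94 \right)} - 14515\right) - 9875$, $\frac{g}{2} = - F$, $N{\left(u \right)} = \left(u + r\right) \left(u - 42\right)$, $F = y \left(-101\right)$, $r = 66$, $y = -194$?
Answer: $-55258$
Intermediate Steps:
$F = 19594$ ($F = \left(-194\right) \left(-101\right) = 19594$)
$N{\left(u \right)} = \left(-42 + u\right) \left(66 + u\right)$ ($N{\left(u \right)} = \left(u + 66\right) \left(u - 42\right) = \left(66 + u\right) \left(-42 + u\right) = \left(-42 + u\right) \left(66 + u\right)$)
$g = -39188$ ($g = 2 \left(\left(-1\right) 19594\right) = 2 \left(-19594\right) = -39188$)
$Y = -16070$ ($Y = \left(\left(-2772 + 94^{2} + 24 \cdot 94\right) - 14515\right) - 9875 = \left(\left(-2772 + 8836 + 2256\right) - 14515\right) - 9875 = \left(8320 - 14515\right) - 9875 = -6195 - 9875 = -16070$)
$g + Y = -39188 - 16070 = -55258$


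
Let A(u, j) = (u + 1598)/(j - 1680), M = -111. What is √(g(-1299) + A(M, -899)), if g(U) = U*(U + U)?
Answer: √22446617594309/2579 ≈ 1837.1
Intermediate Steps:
g(U) = 2*U² (g(U) = U*(2*U) = 2*U²)
A(u, j) = (1598 + u)/(-1680 + j)
√(g(-1299) + A(M, -899)) = √(2*(-1299)² + (1598 - 111)/(-1680 - 899)) = √(2*1687401 + 1487/(-2579)) = √(3374802 - 1/2579*1487) = √(3374802 - 1487/2579) = √(8703612871/2579) = √22446617594309/2579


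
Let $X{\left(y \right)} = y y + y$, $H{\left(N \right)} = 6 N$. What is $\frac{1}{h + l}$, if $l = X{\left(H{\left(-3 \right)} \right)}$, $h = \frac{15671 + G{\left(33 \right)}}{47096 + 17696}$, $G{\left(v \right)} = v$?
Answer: $\frac{623}{190789} \approx 0.0032654$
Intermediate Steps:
$h = \frac{151}{623}$ ($h = \frac{15671 + 33}{47096 + 17696} = \frac{15704}{64792} = 15704 \cdot \frac{1}{64792} = \frac{151}{623} \approx 0.24238$)
$X{\left(y \right)} = y + y^{2}$ ($X{\left(y \right)} = y^{2} + y = y + y^{2}$)
$l = 306$ ($l = 6 \left(-3\right) \left(1 + 6 \left(-3\right)\right) = - 18 \left(1 - 18\right) = \left(-18\right) \left(-17\right) = 306$)
$\frac{1}{h + l} = \frac{1}{\frac{151}{623} + 306} = \frac{1}{\frac{190789}{623}} = \frac{623}{190789}$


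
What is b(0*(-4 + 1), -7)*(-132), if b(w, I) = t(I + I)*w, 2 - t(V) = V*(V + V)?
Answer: 0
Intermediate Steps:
t(V) = 2 - 2*V² (t(V) = 2 - V*(V + V) = 2 - V*2*V = 2 - 2*V²)
b(w, I) = w*(2 - 8*I²) (b(w, I) = (2 - 2*(I + I)²)*w = (2 - 2*4*I²)*w = (2 - 8*I²)*w = w*(2 - 8*I²))
b(0*(-4 + 1), -7)*(-132) = (2*(0*(-4 + 1))*(1 - 4*(-7)²))*(-132) = (2*(0*(-3))*(1 - 4*49))*(-132) = (2*0*(1 - 196))*(-132) = (2*0*(-195))*(-132) = 0*(-132) = 0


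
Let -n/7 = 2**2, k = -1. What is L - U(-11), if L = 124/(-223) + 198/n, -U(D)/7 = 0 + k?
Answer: -45667/3122 ≈ -14.627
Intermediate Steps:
U(D) = 7 (U(D) = -7*(0 - 1) = -7*(-1) = 7)
n = -28 (n = -7*2**2 = -7*4 = -28)
L = -23813/3122 (L = 124/(-223) + 198/(-28) = 124*(-1/223) + 198*(-1/28) = -124/223 - 99/14 = -23813/3122 ≈ -7.6275)
L - U(-11) = -23813/3122 - 1*7 = -23813/3122 - 7 = -45667/3122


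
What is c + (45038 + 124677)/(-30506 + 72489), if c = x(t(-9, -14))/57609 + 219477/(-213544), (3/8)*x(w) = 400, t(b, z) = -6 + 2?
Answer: 4699738823890463/1549431688424904 ≈ 3.0332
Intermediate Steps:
t(b, z) = -4
x(w) = 3200/3 (x(w) = (8/3)*400 = 3200/3)
c = -37248210679/36906168888 (c = (3200/3)/57609 + 219477/(-213544) = (3200/3)*(1/57609) + 219477*(-1/213544) = 3200/172827 - 219477/213544 = -37248210679/36906168888 ≈ -1.0093)
c + (45038 + 124677)/(-30506 + 72489) = -37248210679/36906168888 + (45038 + 124677)/(-30506 + 72489) = -37248210679/36906168888 + 169715/41983 = 4699738823890463/1549431688424904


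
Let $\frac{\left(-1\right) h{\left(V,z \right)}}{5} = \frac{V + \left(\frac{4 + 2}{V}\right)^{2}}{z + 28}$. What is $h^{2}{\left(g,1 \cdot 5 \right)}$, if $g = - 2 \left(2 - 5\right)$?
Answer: $\frac{1225}{1089} \approx 1.1249$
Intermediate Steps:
$g = 6$ ($g = \left(-2\right) \left(-3\right) = 6$)
$h{\left(V,z \right)} = - \frac{5 \left(V + \frac{36}{V^{2}}\right)}{28 + z}$ ($h{\left(V,z \right)} = - 5 \frac{V + \left(\frac{4 + 2}{V}\right)^{2}}{z + 28} = - 5 \frac{V + \left(\frac{6}{V}\right)^{2}}{28 + z} = - 5 \frac{V + \frac{36}{V^{2}}}{28 + z} = - \frac{5 \left(V + \frac{36}{V^{2}}\right)}{28 + z}$)
$h^{2}{\left(g,1 \cdot 5 \right)} = \left(\frac{5 \left(-36 - 6^{3}\right)}{36 \left(28 + 1 \cdot 5\right)}\right)^{2} = \left(5 \cdot \frac{1}{36} \frac{1}{28 + 5} \left(-36 - 216\right)\right)^{2} = \left(5 \cdot \frac{1}{36} \cdot \frac{1}{33} \left(-36 - 216\right)\right)^{2} = \left(5 \cdot \frac{1}{36} \cdot \frac{1}{33} \left(-252\right)\right)^{2} = \left(- \frac{35}{33}\right)^{2} = \frac{1225}{1089}$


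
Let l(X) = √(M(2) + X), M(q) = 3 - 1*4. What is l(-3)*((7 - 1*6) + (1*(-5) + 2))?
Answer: -4*I ≈ -4.0*I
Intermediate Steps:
M(q) = -1 (M(q) = 3 - 4 = -1)
l(X) = √(-1 + X)
l(-3)*((7 - 1*6) + (1*(-5) + 2)) = √(-1 - 3)*((7 - 1*6) + (1*(-5) + 2)) = √(-4)*((7 - 6) + (-5 + 2)) = (2*I)*(1 - 3) = (2*I)*(-2) = -4*I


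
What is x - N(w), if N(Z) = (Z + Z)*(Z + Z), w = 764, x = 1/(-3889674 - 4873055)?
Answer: -20459079465537/8762729 ≈ -2.3348e+6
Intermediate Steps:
x = -1/8762729 (x = 1/(-8762729) = -1/8762729 ≈ -1.1412e-7)
N(Z) = 4*Z² (N(Z) = (2*Z)*(2*Z) = 4*Z²)
x - N(w) = -1/8762729 - 4*764² = -1/8762729 - 4*583696 = -1/8762729 - 1*2334784 = -1/8762729 - 2334784 = -20459079465537/8762729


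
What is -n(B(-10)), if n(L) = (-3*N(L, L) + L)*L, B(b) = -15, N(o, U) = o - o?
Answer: -225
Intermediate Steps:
N(o, U) = 0
n(L) = L² (n(L) = (-3*0 + L)*L = (0 + L)*L = L*L = L²)
-n(B(-10)) = -1*(-15)² = -1*225 = -225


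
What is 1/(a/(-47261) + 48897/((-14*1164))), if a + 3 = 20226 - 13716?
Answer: -256721752/805653063 ≈ -0.31865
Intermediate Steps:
a = 6507 (a = -3 + (20226 - 13716) = -3 + 6510 = 6507)
1/(a/(-47261) + 48897/((-14*1164))) = 1/(6507/(-47261) + 48897/((-14*1164))) = 1/(6507*(-1/47261) + 48897/(-16296)) = 1/(-6507/47261 + 48897*(-1/16296)) = 1/(-6507/47261 - 16299/5432) = 1/(-805653063/256721752) = -256721752/805653063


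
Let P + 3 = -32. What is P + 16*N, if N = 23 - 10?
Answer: 173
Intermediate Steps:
P = -35 (P = -3 - 32 = -35)
N = 13
P + 16*N = -35 + 16*13 = -35 + 208 = 173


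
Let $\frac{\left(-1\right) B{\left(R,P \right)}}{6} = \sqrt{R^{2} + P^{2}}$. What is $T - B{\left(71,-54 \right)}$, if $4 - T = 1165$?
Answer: $-1161 + 6 \sqrt{7957} \approx -625.79$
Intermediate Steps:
$T = -1161$ ($T = 4 - 1165 = -1161$)
$B{\left(R,P \right)} = - 6 \sqrt{P^{2} + R^{2}}$ ($B{\left(R,P \right)} = - 6 \sqrt{R^{2} + P^{2}} = - 6 \sqrt{P^{2} + R^{2}}$)
$T - B{\left(71,-54 \right)} = -1161 - - 6 \sqrt{\left(-54\right)^{2} + 71^{2}} = -1161 - - 6 \sqrt{2916 + 5041} = -1161 - - 6 \sqrt{7957} = -1161 + 6 \sqrt{7957}$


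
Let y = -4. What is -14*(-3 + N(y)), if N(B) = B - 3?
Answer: 140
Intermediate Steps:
N(B) = -3 + B
-14*(-3 + N(y)) = -14*(-3 + (-3 - 4)) = -14*(-3 - 7) = -14*(-10) = 140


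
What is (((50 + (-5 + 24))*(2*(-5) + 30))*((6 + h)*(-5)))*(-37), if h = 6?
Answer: 3063600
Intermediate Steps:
(((50 + (-5 + 24))*(2*(-5) + 30))*((6 + h)*(-5)))*(-37) = (((50 + (-5 + 24))*(2*(-5) + 30))*((6 + 6)*(-5)))*(-37) = (((50 + 19)*(-10 + 30))*(12*(-5)))*(-37) = ((69*20)*(-60))*(-37) = (1380*(-60))*(-37) = -82800*(-37) = 3063600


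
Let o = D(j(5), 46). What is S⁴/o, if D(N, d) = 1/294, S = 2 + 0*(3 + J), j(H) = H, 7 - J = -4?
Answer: 4704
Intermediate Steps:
J = 11 (J = 7 - 1*(-4) = 7 + 4 = 11)
S = 2 (S = 2 + 0*(3 + 11) = 2 + 0*14 = 2 + 0 = 2)
D(N, d) = 1/294
o = 1/294 ≈ 0.0034014
S⁴/o = 2⁴/(1/294) = 16*294 = 4704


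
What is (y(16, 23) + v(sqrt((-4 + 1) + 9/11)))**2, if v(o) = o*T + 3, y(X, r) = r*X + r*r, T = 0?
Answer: 810000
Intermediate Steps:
y(X, r) = r**2 + X*r (y(X, r) = X*r + r**2 = r**2 + X*r)
v(o) = 3 (v(o) = o*0 + 3 = 0 + 3 = 3)
(y(16, 23) + v(sqrt((-4 + 1) + 9/11)))**2 = (23*(16 + 23) + 3)**2 = (23*39 + 3)**2 = (897 + 3)**2 = 900**2 = 810000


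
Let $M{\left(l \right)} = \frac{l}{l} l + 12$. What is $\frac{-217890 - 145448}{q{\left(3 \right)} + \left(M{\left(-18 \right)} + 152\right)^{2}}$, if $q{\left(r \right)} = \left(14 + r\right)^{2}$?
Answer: $- \frac{363338}{21605} \approx -16.817$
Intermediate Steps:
$M{\left(l \right)} = 12 + l$ ($M{\left(l \right)} = 1 l + 12 = l + 12 = 12 + l$)
$\frac{-217890 - 145448}{q{\left(3 \right)} + \left(M{\left(-18 \right)} + 152\right)^{2}} = \frac{-217890 - 145448}{\left(14 + 3\right)^{2} + \left(\left(12 - 18\right) + 152\right)^{2}} = - \frac{363338}{17^{2} + \left(-6 + 152\right)^{2}} = - \frac{363338}{289 + 146^{2}} = - \frac{363338}{289 + 21316} = - \frac{363338}{21605}$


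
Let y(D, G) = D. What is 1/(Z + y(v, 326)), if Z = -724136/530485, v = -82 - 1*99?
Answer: -530485/96741921 ≈ -0.0054835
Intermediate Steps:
v = -181 (v = -82 - 99 = -181)
Z = -724136/530485 (Z = -724136*1/530485 = -724136/530485 ≈ -1.3650)
1/(Z + y(v, 326)) = 1/(-724136/530485 - 181) = 1/(-96741921/530485) = -530485/96741921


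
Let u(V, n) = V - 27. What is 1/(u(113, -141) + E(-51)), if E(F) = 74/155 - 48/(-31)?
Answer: 155/13644 ≈ 0.011360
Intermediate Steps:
E(F) = 314/155 (E(F) = 74*(1/155) - 48*(-1/31) = 74/155 + 48/31 = 314/155)
u(V, n) = -27 + V
1/(u(113, -141) + E(-51)) = 1/((-27 + 113) + 314/155) = 1/(86 + 314/155) = 1/(13644/155) = 155/13644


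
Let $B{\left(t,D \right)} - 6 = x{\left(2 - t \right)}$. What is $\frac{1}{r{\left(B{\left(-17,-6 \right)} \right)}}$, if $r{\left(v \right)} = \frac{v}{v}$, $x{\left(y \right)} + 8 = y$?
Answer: $1$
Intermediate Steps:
$x{\left(y \right)} = -8 + y$
$B{\left(t,D \right)} = - t$ ($B{\left(t,D \right)} = 6 - \left(6 + t\right) = - t$)
$r{\left(v \right)} = 1$
$\frac{1}{r{\left(B{\left(-17,-6 \right)} \right)}} = 1^{-1} = 1$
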